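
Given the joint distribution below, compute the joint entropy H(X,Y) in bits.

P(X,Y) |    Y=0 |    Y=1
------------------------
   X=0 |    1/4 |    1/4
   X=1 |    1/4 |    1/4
2.0000 bits

Joint entropy is H(X,Y) = -Σ_{x,y} p(x,y) log p(x,y).

Summing over all non-zero entries:
H(X,Y) = -[1/4·log_2(1/4) + 1/4·log_2(1/4) + 1/4·log_2(1/4) + 1/4·log_2(1/4)]
H(X,Y) = 2.0000 bits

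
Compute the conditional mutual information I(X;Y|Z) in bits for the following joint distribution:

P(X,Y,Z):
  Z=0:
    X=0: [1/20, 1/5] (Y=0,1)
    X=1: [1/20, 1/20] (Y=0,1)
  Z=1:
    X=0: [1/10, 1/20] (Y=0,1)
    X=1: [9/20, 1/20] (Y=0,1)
0.0520 bits

Conditional mutual information: I(X;Y|Z) = H(X|Z) + H(Y|Z) - H(X,Y|Z)

H(Z) = 0.9341
H(X,Z) = 1.7427 → H(X|Z) = 0.8087
H(Y,Z) = 1.6388 → H(Y|Z) = 0.7047
H(X,Y,Z) = 2.3955 → H(X,Y|Z) = 1.4614

I(X;Y|Z) = 0.8087 + 0.7047 - 1.4614 = 0.0520 bits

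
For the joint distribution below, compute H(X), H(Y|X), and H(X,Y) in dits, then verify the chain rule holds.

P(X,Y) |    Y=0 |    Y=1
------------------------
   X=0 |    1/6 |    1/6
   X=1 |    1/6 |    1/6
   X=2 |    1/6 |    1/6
H(X,Y) = 0.7782, H(X) = 0.4771, H(Y|X) = 0.3010 (all in dits)

Chain rule: H(X,Y) = H(X) + H(Y|X)

Left side — joint entropy directly:
H(X,Y) = -Σ p(x,y) log p(x,y) = 0.7782 dits

Right side — compute H(Y|X) from the conditional distributions:
P(X) = (1/3, 1/3, 1/3), so H(X) = 0.4771 dits
H(Y|X) = Σ_x P(X=x) · H(Y|X=x):
  P(Y|X=0) = (1/2, 1/2), H(Y|X=0) = 0.3010, weight P(X=0) = 1/3
  P(Y|X=1) = (1/2, 1/2), H(Y|X=1) = 0.3010, weight P(X=1) = 1/3
  P(Y|X=2) = (1/2, 1/2), H(Y|X=2) = 0.3010, weight P(X=2) = 1/3
H(Y|X) = 0.3010 dits

H(X) + H(Y|X) = 0.4771 + 0.3010 = 0.7782 dits

Both sides equal 0.7782 dits. ✓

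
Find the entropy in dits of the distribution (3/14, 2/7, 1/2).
0.4493 dits

Shannon entropy is H(X) = -Σ p(x) log p(x).

For P = (3/14, 2/7, 1/2):
H = -3/14 × log_10(3/14) -2/7 × log_10(2/7) -1/2 × log_10(1/2)
H = 0.4493 dits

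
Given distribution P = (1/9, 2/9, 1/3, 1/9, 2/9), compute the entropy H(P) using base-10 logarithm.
0.6614 dits

Shannon entropy is H(X) = -Σ p(x) log p(x).

For P = (1/9, 2/9, 1/3, 1/9, 2/9):
H = -1/9 × log_10(1/9) -2/9 × log_10(2/9) -1/3 × log_10(1/3) -1/9 × log_10(1/9) -2/9 × log_10(2/9)
H = 0.6614 dits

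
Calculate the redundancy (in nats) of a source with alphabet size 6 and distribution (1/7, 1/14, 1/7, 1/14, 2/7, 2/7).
0.1429 nats

Redundancy measures how far a source is from maximum entropy:
R = H_max - H(X)

Maximum entropy for 6 symbols: H_max = log_e(6) = 1.7918 nats
Actual entropy: H(X) = 1.6488 nats
Redundancy: R = 1.7918 - 1.6488 = 0.1429 nats

This redundancy represents potential for compression: the source could be compressed by 0.1429 nats per symbol.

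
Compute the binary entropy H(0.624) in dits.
0.2875 dits

The binary entropy function is:
H(p) = -p log(p) - (1-p) log(1-p)

H(0.624) = -0.624 × log_10(0.624) - 0.376 × log_10(0.376)
H(0.624) = 0.2875 dits

Note: Binary entropy is maximized at p=0.5 (H=1 bit) and minimized at p=0 or p=1 (H=0).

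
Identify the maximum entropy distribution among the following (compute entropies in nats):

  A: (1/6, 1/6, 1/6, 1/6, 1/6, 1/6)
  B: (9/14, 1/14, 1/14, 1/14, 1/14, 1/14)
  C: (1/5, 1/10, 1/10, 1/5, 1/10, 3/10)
A

For a discrete distribution over n outcomes, entropy is maximized by the uniform distribution.

Computing entropies:
H(A) = 1.7918 nats
H(B) = 1.2266 nats
H(C) = 1.6957 nats

The uniform distribution (where all probabilities equal 1/6) achieves the maximum entropy of log_e(6) = 1.7918 nats.

Distribution A has the highest entropy.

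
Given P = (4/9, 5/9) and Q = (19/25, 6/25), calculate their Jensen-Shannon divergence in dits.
0.0231 dits

Jensen-Shannon divergence is:
JSD(P||Q) = 0.5 × D_KL(P||M) + 0.5 × D_KL(Q||M)
where M = 0.5 × (P + Q) is the mixture distribution.

M = 0.5 × (4/9, 5/9) + 0.5 × (19/25, 6/25) = (0.602222, 0.397778)

D_KL(P||M) = 0.0220 dits
D_KL(Q||M) = 0.0241 dits

JSD(P||Q) = 0.5 × 0.0220 + 0.5 × 0.0241 = 0.0231 dits

Unlike KL divergence, JSD is symmetric and bounded: 0 ≤ JSD ≤ log(2).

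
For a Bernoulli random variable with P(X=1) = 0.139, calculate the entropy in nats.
0.4031 nats

The binary entropy function is:
H(p) = -p log(p) - (1-p) log(1-p)

H(0.139) = -0.139 × log_e(0.139) - 0.861 × log_e(0.861)
H(0.139) = 0.4031 nats

Note: Binary entropy is maximized at p=0.5 (H=1 bit) and minimized at p=0 or p=1 (H=0).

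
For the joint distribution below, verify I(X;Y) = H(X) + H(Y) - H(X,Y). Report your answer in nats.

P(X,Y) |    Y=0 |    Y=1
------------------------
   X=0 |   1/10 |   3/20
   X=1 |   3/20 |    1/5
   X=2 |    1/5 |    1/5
I(X;Y) = 0.0036 nats

Mutual information has multiple equivalent forms:
- I(X;Y) = H(X) - H(X|Y)
- I(X;Y) = H(Y) - H(Y|X)
- I(X;Y) = H(X) + H(Y) - H(X,Y)

Computing all quantities:
H(X) = 1.0805, H(Y) = 0.6881, H(X,Y) = 1.7651
H(X|Y) = 1.0769, H(Y|X) = 0.6845

Verification:
H(X) - H(X|Y) = 1.0805 - 1.0769 = 0.0036
H(Y) - H(Y|X) = 0.6881 - 0.6845 = 0.0036
H(X) + H(Y) - H(X,Y) = 1.0805 + 0.6881 - 1.7651 = 0.0036

All forms give I(X;Y) = 0.0036 nats. ✓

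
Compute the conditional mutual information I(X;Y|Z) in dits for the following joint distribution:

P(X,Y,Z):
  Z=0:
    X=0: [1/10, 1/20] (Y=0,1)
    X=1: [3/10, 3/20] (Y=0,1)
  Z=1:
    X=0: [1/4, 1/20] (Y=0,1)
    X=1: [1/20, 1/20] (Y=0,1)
0.0089 dits

Conditional mutual information: I(X;Y|Z) = H(X|Z) + H(Y|Z) - H(X,Y|Z)

H(Z) = 0.2923
H(X,Z) = 0.5365 → H(X|Z) = 0.2442
H(Y,Z) = 0.5558 → H(Y|Z) = 0.2635
H(X,Y,Z) = 0.7912 → H(X,Y|Z) = 0.4989

I(X;Y|Z) = 0.2442 + 0.2635 - 0.4989 = 0.0089 dits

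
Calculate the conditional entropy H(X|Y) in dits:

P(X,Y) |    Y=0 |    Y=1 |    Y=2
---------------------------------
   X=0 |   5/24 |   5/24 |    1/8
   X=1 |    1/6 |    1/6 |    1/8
0.2990 dits

Using the chain rule: H(X|Y) = H(X,Y) - H(Y)

First, compute H(X,Y) = 0.7690 dits

Marginal P(Y) = (3/8, 3/8, 1/4)
H(Y) = 0.4700 dits

H(X|Y) = H(X,Y) - H(Y) = 0.7690 - 0.4700 = 0.2990 dits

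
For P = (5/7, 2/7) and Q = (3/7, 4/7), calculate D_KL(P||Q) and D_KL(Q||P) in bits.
D_KL(P||Q) = 0.2407, D_KL(Q||P) = 0.2556

KL divergence is not symmetric: D_KL(P||Q) ≠ D_KL(Q||P) in general.

D_KL(P||Q) = 0.2407 bits
D_KL(Q||P) = 0.2556 bits

No, they are not equal!

This asymmetry is why KL divergence is not a true distance metric.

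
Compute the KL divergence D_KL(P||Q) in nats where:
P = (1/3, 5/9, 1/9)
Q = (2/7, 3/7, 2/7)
0.0906 nats

KL divergence: D_KL(P||Q) = Σ p(x) log(p(x)/q(x))

Computing term by term:
  x=0: 1/3 × log_e[(1/3)/(2/7)] = 1/3 × 0.1542 = 0.0514
  x=1: 5/9 × log_e[(5/9)/(3/7)] = 5/9 × 0.2595 = 0.1442
  x=2: 1/9 × log_e[(1/9)/(2/7)] = 1/9 × -0.9445 = -0.1049

D_KL(P||Q) = 0.0906 nats

Note: KL divergence is always non-negative and equals 0 iff P = Q.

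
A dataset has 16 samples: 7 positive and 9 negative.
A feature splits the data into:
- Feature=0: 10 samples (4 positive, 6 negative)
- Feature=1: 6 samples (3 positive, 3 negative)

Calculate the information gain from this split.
0.0069 bits

Information Gain = H(Y) - H(Y|Feature)

Before split:
P(positive) = 7/16 = 0.4375
H(Y) = 0.9887 bits

After split:
Feature=0: H = 0.9710 bits (weight = 10/16)
Feature=1: H = 1.0000 bits (weight = 6/16)
H(Y|Feature) = (10/16)×0.9710 + (6/16)×1.0000 = 0.9818 bits

Information Gain = 0.9887 - 0.9818 = 0.0069 bits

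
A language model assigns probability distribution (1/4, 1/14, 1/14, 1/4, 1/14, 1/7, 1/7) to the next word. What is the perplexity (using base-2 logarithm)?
6.1388

Perplexity is 2^H (or exp(H) for natural log).

First, H = -Σ p log p = 2.6180 bits
Perplexity = 2^2.6180 = 6.1388

Interpretation: The model's uncertainty is equivalent to choosing uniformly among 6.1 options.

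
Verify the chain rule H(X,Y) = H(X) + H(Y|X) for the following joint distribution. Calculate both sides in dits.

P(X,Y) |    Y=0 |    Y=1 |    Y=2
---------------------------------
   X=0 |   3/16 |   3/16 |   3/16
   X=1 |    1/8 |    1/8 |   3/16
H(X,Y) = 0.7710, H(X) = 0.2976, H(Y|X) = 0.4734 (all in dits)

Chain rule: H(X,Y) = H(X) + H(Y|X)

Left side — joint entropy directly:
H(X,Y) = -Σ p(x,y) log p(x,y) = 0.7710 dits

Right side — compute H(Y|X) from the conditional distributions:
P(X) = (9/16, 7/16), so H(X) = 0.2976 dits
H(Y|X) = Σ_x P(X=x) · H(Y|X=x):
  P(Y|X=0) = (1/3, 1/3, 1/3), H(Y|X=0) = 0.4771, weight P(X=0) = 9/16
  P(Y|X=1) = (2/7, 2/7, 3/7), H(Y|X=1) = 0.4686, weight P(X=1) = 7/16
H(Y|X) = 0.4734 dits

H(X) + H(Y|X) = 0.2976 + 0.4734 = 0.7710 dits

Both sides equal 0.7710 dits. ✓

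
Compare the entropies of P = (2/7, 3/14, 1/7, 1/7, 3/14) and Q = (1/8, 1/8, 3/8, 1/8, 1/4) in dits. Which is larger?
P

Computing entropies in dits:
H(P) = 0.6836
H(Q) = 0.6489

Distribution P has higher entropy.

Intuition: The distribution closer to uniform (more spread out) has higher entropy.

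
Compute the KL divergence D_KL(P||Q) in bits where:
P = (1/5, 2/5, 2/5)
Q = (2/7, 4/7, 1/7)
0.2854 bits

KL divergence: D_KL(P||Q) = Σ p(x) log(p(x)/q(x))

Computing term by term:
  x=0: 1/5 × log_2[(1/5)/(2/7)] = 1/5 × -0.5146 = -0.1029
  x=1: 2/5 × log_2[(2/5)/(4/7)] = 2/5 × -0.5146 = -0.2058
  x=2: 2/5 × log_2[(2/5)/(1/7)] = 2/5 × 1.4854 = 0.5942

D_KL(P||Q) = 0.2854 bits

Note: KL divergence is always non-negative and equals 0 iff P = Q.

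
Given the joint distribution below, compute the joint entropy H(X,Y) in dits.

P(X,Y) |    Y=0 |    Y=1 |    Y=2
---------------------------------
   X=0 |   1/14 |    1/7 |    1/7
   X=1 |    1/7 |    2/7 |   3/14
0.7429 dits

Joint entropy is H(X,Y) = -Σ_{x,y} p(x,y) log p(x,y).

Summing over all non-zero entries:
H(X,Y) = -[1/14·log_10(1/14) + 1/7·log_10(1/7) + 1/7·log_10(1/7) + 1/7·log_10(1/7) + 2/7·log_10(2/7) + 3/14·log_10(3/14)]
H(X,Y) = 0.7429 dits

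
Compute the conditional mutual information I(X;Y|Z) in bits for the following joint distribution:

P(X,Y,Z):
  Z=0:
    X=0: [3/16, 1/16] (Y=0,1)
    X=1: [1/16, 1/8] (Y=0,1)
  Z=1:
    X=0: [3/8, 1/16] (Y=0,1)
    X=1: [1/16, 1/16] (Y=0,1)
0.1020 bits

Conditional mutual information: I(X;Y|Z) = H(X|Z) + H(Y|Z) - H(X,Y|Z)

H(Z) = 0.9887
H(X,Z) = 1.8496 → H(X|Z) = 0.8609
H(Y,Z) = 1.8496 → H(Y|Z) = 0.8609
H(X,Y,Z) = 2.6085 → H(X,Y|Z) = 1.6198

I(X;Y|Z) = 0.8609 + 0.8609 - 1.6198 = 0.1020 bits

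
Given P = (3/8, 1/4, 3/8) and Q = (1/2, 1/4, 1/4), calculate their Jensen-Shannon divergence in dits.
0.0047 dits

Jensen-Shannon divergence is:
JSD(P||Q) = 0.5 × D_KL(P||M) + 0.5 × D_KL(Q||M)
where M = 0.5 × (P + Q) is the mixture distribution.

M = 0.5 × (3/8, 1/4, 3/8) + 0.5 × (1/2, 1/4, 1/4) = (7/16, 1/4, 5/16)

D_KL(P||M) = 0.0046 dits
D_KL(Q||M) = 0.0048 dits

JSD(P||Q) = 0.5 × 0.0046 + 0.5 × 0.0048 = 0.0047 dits

Unlike KL divergence, JSD is symmetric and bounded: 0 ≤ JSD ≤ log(2).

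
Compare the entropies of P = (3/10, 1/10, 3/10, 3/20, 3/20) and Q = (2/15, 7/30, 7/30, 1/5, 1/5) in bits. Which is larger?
Q

Computing entropies in bits:
H(P) = 2.1955
H(Q) = 2.2961

Distribution Q has higher entropy.

Intuition: The distribution closer to uniform (more spread out) has higher entropy.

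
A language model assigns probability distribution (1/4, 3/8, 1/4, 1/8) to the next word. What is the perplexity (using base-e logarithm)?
3.7467

Perplexity is e^H (or exp(H) for natural log).

First, H = -Σ p log p = 1.3209 nats
Perplexity = e^1.3209 = 3.7467

Interpretation: The model's uncertainty is equivalent to choosing uniformly among 3.7 options.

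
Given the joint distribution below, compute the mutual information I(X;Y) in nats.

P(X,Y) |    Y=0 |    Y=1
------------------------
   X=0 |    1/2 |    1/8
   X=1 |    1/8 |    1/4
0.1101 nats

Mutual information: I(X;Y) = H(X) + H(Y) - H(X,Y)

Marginals:
P(X) = (5/8, 3/8), H(X) = 0.6616 nats
P(Y) = (5/8, 3/8), H(Y) = 0.6616 nats

Joint entropy: H(X,Y) = 1.2130 nats

I(X;Y) = 0.6616 + 0.6616 - 1.2130 = 0.1101 nats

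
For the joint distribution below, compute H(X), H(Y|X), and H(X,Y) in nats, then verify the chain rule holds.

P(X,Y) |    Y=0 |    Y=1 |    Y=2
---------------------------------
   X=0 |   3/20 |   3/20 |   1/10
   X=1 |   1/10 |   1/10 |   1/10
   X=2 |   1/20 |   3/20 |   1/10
H(X,Y) = 2.1548, H(X) = 1.0889, H(Y|X) = 1.0659 (all in nats)

Chain rule: H(X,Y) = H(X) + H(Y|X)

Left side — joint entropy directly:
H(X,Y) = -Σ p(x,y) log p(x,y) = 2.1548 nats

Right side — compute H(Y|X) from the conditional distributions:
P(X) = (2/5, 3/10, 3/10), so H(X) = 1.0889 nats
H(Y|X) = Σ_x P(X=x) · H(Y|X=x):
  P(Y|X=0) = (3/8, 3/8, 1/4), H(Y|X=0) = 1.0822, weight P(X=0) = 2/5
  P(Y|X=1) = (1/3, 1/3, 1/3), H(Y|X=1) = 1.0986, weight P(X=1) = 3/10
  P(Y|X=2) = (1/6, 1/2, 1/3), H(Y|X=2) = 1.0114, weight P(X=2) = 3/10
H(Y|X) = 1.0659 nats

H(X) + H(Y|X) = 1.0889 + 1.0659 = 2.1548 nats

Both sides equal 2.1548 nats. ✓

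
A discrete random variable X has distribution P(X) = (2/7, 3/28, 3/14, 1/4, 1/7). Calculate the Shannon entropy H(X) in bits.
2.2389 bits

Shannon entropy is H(X) = -Σ p(x) log p(x).

For P = (2/7, 3/28, 3/14, 1/4, 1/7):
H = -2/7 × log_2(2/7) -3/28 × log_2(3/28) -3/14 × log_2(3/14) -1/4 × log_2(1/4) -1/7 × log_2(1/7)
H = 2.2389 bits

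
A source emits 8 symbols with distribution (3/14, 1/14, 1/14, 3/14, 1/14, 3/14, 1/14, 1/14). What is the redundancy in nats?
0.1466 nats

Redundancy measures how far a source is from maximum entropy:
R = H_max - H(X)

Maximum entropy for 8 symbols: H_max = log_e(8) = 2.0794 nats
Actual entropy: H(X) = 1.9328 nats
Redundancy: R = 2.0794 - 1.9328 = 0.1466 nats

This redundancy represents potential for compression: the source could be compressed by 0.1466 nats per symbol.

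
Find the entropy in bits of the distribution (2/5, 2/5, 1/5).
1.5219 bits

Shannon entropy is H(X) = -Σ p(x) log p(x).

For P = (2/5, 2/5, 1/5):
H = -2/5 × log_2(2/5) -2/5 × log_2(2/5) -1/5 × log_2(1/5)
H = 1.5219 bits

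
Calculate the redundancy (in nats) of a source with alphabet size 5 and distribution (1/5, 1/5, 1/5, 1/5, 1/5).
0.0000 nats

Redundancy measures how far a source is from maximum entropy:
R = H_max - H(X)

Maximum entropy for 5 symbols: H_max = log_e(5) = 1.6094 nats
Actual entropy: H(X) = 1.6094 nats
Redundancy: R = 1.6094 - 1.6094 = 0.0000 nats

This redundancy represents potential for compression: the source could be compressed by 0.0000 nats per symbol.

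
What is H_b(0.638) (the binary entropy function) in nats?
0.6546 nats

The binary entropy function is:
H(p) = -p log(p) - (1-p) log(1-p)

H(0.638) = -0.638 × log_e(0.638) - 0.362 × log_e(0.362)
H(0.638) = 0.6546 nats

Note: Binary entropy is maximized at p=0.5 (H=1 bit) and minimized at p=0 or p=1 (H=0).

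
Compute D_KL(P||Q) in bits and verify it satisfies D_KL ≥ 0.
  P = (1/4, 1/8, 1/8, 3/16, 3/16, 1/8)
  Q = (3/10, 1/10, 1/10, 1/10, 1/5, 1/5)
0.0825 bits

KL divergence satisfies the Gibbs inequality: D_KL(P||Q) ≥ 0 for all distributions P, Q.

D_KL(P||Q) = Σ p(x) log(p(x)/q(x))
Term by term:
  x=0: 1/4 × log_2[(1/4)/(3/10)] = -0.0658
  x=1: 1/8 × log_2[(1/8)/(1/10)] = 0.0402
  x=2: 1/8 × log_2[(1/8)/(1/10)] = 0.0402
  x=3: 3/16 × log_2[(3/16)/(1/10)] = 0.1700
  x=4: 3/16 × log_2[(3/16)/(1/5)] = -0.0175
  x=5: 1/8 × log_2[(1/8)/(1/5)] = -0.0848
D_KL(P||Q) = 0.0825 bits

D_KL(P||Q) = 0.0825 ≥ 0 ✓

This non-negativity is a fundamental property: relative entropy cannot be negative because it measures how different Q is from P.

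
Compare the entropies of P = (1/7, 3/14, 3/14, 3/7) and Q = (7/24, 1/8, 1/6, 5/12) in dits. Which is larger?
P

Computing entropies in dits:
H(P) = 0.5651
H(Q) = 0.5571

Distribution P has higher entropy.

Intuition: The distribution closer to uniform (more spread out) has higher entropy.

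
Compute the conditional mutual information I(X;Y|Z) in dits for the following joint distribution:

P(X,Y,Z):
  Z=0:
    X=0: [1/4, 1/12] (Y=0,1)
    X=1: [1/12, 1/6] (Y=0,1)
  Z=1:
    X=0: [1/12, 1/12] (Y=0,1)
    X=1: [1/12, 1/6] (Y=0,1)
0.0250 dits

Conditional mutual information: I(X;Y|Z) = H(X|Z) + H(Y|Z) - H(X,Y|Z)

H(Z) = 0.2950
H(X,Z) = 0.5898 → H(X|Z) = 0.2948
H(Y,Z) = 0.5898 → H(Y|Z) = 0.2948
H(X,Y,Z) = 0.8596 → H(X,Y|Z) = 0.5646

I(X;Y|Z) = 0.2948 + 0.2948 - 0.5646 = 0.0250 dits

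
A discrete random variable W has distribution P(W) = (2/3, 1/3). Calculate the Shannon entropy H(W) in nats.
0.6365 nats

Shannon entropy is H(X) = -Σ p(x) log p(x).

For P = (2/3, 1/3):
H = -2/3 × log_e(2/3) -1/3 × log_e(1/3)
H = 0.6365 nats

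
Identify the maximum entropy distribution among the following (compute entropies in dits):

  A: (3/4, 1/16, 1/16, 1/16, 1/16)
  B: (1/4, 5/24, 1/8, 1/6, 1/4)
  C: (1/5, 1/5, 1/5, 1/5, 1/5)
C

For a discrete distribution over n outcomes, entropy is maximized by the uniform distribution.

Computing entropies:
H(A) = 0.3947 dits
H(B) = 0.6855 dits
H(C) = 0.6990 dits

The uniform distribution (where all probabilities equal 1/5) achieves the maximum entropy of log_10(5) = 0.6990 dits.

Distribution C has the highest entropy.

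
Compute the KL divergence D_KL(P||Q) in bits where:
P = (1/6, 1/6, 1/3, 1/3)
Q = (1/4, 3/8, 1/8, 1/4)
0.3175 bits

KL divergence: D_KL(P||Q) = Σ p(x) log(p(x)/q(x))

Computing term by term:
  x=0: 1/6 × log_2[(1/6)/(1/4)] = 1/6 × -0.5850 = -0.0975
  x=1: 1/6 × log_2[(1/6)/(3/8)] = 1/6 × -1.1699 = -0.1950
  x=2: 1/3 × log_2[(1/3)/(1/8)] = 1/3 × 1.4150 = 0.4717
  x=3: 1/3 × log_2[(1/3)/(1/4)] = 1/3 × 0.4150 = 0.1383

D_KL(P||Q) = 0.3175 bits

Note: KL divergence is always non-negative and equals 0 iff P = Q.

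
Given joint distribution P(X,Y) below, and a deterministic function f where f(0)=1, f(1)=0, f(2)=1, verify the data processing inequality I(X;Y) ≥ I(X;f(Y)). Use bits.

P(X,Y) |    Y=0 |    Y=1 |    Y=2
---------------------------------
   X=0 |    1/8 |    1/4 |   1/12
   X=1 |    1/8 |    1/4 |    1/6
I(X;Y) = 0.0154, I(X;f(Y)) = 0.0051, inequality holds: 0.0154 ≥ 0.0051

Data Processing Inequality: For any Markov chain X → Y → Z, we have I(X;Y) ≥ I(X;Z).

Here Z = f(Y) is a deterministic function of Y, forming X → Y → Z.

Original I(X;Y) = 0.0154 bits

After applying f:
P(X,Z) where Z=f(Y):
- P(X,Z=0) = P(X,Y=1)
- P(X,Z=1) = P(X,Y=0) + P(X,Y=2)

I(X;Z) = I(X;f(Y)) = 0.0051 bits

Verification: 0.0154 ≥ 0.0051 ✓

Information cannot be created by processing; the function f can only lose information about X.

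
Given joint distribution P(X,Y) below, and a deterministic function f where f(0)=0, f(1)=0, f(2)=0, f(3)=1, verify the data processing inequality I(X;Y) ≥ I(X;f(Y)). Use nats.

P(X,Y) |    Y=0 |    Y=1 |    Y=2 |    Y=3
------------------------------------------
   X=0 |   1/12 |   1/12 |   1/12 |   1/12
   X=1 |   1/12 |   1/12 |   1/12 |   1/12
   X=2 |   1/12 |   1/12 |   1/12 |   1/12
I(X;Y) = 0.0000, I(X;f(Y)) = 0.0000, inequality holds: 0.0000 ≥ 0.0000

Data Processing Inequality: For any Markov chain X → Y → Z, we have I(X;Y) ≥ I(X;Z).

Here Z = f(Y) is a deterministic function of Y, forming X → Y → Z.

Original I(X;Y) = 0.0000 nats

After applying f:
P(X,Z) where Z=f(Y):
- P(X,Z=0) = P(X,Y=0) + P(X,Y=1) + P(X,Y=2)
- P(X,Z=1) = P(X,Y=3)

I(X;Z) = I(X;f(Y)) = 0.0000 nats

Verification: 0.0000 ≥ 0.0000 ✓

Information cannot be created by processing; the function f can only lose information about X.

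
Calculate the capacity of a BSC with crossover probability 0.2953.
0.1245 bits

For a binary symmetric channel (BSC) with error probability p:
Capacity C = 1 - H(p) bits per symbol

where H(p) = -p log₂(p) - (1-p) log₂(1-p) is the binary entropy function.

H(0.2953) = 0.8755 bits
C = 1 - 0.8755 = 0.1245 bits per symbol

This means we can reliably transmit up to 0.1245 bits of information per channel use.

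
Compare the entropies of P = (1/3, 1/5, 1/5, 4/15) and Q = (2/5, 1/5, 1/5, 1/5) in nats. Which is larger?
P

Computing entropies in nats:
H(P) = 1.3624
H(Q) = 1.3322

Distribution P has higher entropy.

Intuition: The distribution closer to uniform (more spread out) has higher entropy.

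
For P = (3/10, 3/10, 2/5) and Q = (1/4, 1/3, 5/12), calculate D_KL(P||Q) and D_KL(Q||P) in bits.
D_KL(P||Q) = 0.0098, D_KL(Q||P) = 0.0094

KL divergence is not symmetric: D_KL(P||Q) ≠ D_KL(Q||P) in general.

D_KL(P||Q) = 0.0098 bits
D_KL(Q||P) = 0.0094 bits

No, they are not equal!

This asymmetry is why KL divergence is not a true distance metric.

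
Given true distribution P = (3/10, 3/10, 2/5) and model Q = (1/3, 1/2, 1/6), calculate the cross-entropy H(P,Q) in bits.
1.8095 bits

Cross-entropy: H(P,Q) = -Σ p(x) log q(x)

Alternatively: H(P,Q) = H(P) + D_KL(P||Q)
H(P) = 1.5710 bits
D_KL(P||Q) = 0.2385 bits

H(P,Q) = 1.5710 + 0.2385 = 1.8095 bits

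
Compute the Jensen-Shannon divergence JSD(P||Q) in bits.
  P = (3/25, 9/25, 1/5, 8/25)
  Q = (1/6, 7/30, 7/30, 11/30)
0.0147 bits

Jensen-Shannon divergence is:
JSD(P||Q) = 0.5 × D_KL(P||M) + 0.5 × D_KL(Q||M)
where M = 0.5 × (P + Q) is the mixture distribution.

M = 0.5 × (3/25, 9/25, 1/5, 8/25) + 0.5 × (1/6, 7/30, 7/30, 11/30) = (0.143333, 0.296667, 0.216667, 0.343333)

D_KL(P||M) = 0.0141 bits
D_KL(Q||M) = 0.0152 bits

JSD(P||Q) = 0.5 × 0.0141 + 0.5 × 0.0152 = 0.0147 bits

Unlike KL divergence, JSD is symmetric and bounded: 0 ≤ JSD ≤ log(2).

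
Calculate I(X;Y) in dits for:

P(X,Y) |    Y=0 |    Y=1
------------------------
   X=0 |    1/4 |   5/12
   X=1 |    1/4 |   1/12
0.0281 dits

Mutual information: I(X;Y) = H(X) + H(Y) - H(X,Y)

Marginals:
P(X) = (2/3, 1/3), H(X) = 0.2764 dits
P(Y) = (1/2, 1/2), H(Y) = 0.3010 dits

Joint entropy: H(X,Y) = 0.5494 dits

I(X;Y) = 0.2764 + 0.3010 - 0.5494 = 0.0281 dits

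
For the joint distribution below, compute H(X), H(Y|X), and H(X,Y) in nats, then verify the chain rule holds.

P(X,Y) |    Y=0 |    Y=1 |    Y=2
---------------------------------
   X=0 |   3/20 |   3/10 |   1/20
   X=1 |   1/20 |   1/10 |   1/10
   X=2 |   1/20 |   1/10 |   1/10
H(X,Y) = 2.0162, H(X) = 1.0397, H(Y|X) = 0.9764 (all in nats)

Chain rule: H(X,Y) = H(X) + H(Y|X)

Left side — joint entropy directly:
H(X,Y) = -Σ p(x,y) log p(x,y) = 2.0162 nats

Right side — compute H(Y|X) from the conditional distributions:
P(X) = (1/2, 1/4, 1/4), so H(X) = 1.0397 nats
H(Y|X) = Σ_x P(X=x) · H(Y|X=x):
  P(Y|X=0) = (3/10, 3/5, 1/10), H(Y|X=0) = 0.8979, weight P(X=0) = 1/2
  P(Y|X=1) = (1/5, 2/5, 2/5), H(Y|X=1) = 1.0549, weight P(X=1) = 1/4
  P(Y|X=2) = (1/5, 2/5, 2/5), H(Y|X=2) = 1.0549, weight P(X=2) = 1/4
H(Y|X) = 0.9764 nats

H(X) + H(Y|X) = 1.0397 + 0.9764 = 2.0162 nats

Both sides equal 2.0162 nats. ✓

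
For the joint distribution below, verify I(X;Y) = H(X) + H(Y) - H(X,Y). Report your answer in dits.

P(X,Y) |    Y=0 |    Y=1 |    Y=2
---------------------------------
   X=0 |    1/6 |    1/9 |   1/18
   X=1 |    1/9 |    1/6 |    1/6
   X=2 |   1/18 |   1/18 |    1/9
I(X;Y) = 0.0215 dits

Mutual information has multiple equivalent forms:
- I(X;Y) = H(X) - H(X|Y)
- I(X;Y) = H(Y) - H(Y|X)
- I(X;Y) = H(X) + H(Y) - H(X,Y)

Computing all quantities:
H(X) = 0.4607, H(Y) = 0.4771, H(X,Y) = 0.9164
H(X|Y) = 0.4392, H(Y|X) = 0.4556

Verification:
H(X) - H(X|Y) = 0.4607 - 0.4392 = 0.0215
H(Y) - H(Y|X) = 0.4771 - 0.4556 = 0.0215
H(X) + H(Y) - H(X,Y) = 0.4607 + 0.4771 - 0.9164 = 0.0215

All forms give I(X;Y) = 0.0215 dits. ✓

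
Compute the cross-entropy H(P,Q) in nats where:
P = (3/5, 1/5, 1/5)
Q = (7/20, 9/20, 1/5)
1.1115 nats

Cross-entropy: H(P,Q) = -Σ p(x) log q(x)

Alternatively: H(P,Q) = H(P) + D_KL(P||Q)
H(P) = 0.9503 nats
D_KL(P||Q) = 0.1612 nats

H(P,Q) = 0.9503 + 0.1612 = 1.1115 nats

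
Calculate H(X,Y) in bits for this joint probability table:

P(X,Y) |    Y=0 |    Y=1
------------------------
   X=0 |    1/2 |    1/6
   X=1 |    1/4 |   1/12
1.7296 bits

Joint entropy is H(X,Y) = -Σ_{x,y} p(x,y) log p(x,y).

Summing over all non-zero entries:
H(X,Y) = -[1/2·log_2(1/2) + 1/6·log_2(1/6) + 1/4·log_2(1/4) + 1/12·log_2(1/12)]
H(X,Y) = 1.7296 bits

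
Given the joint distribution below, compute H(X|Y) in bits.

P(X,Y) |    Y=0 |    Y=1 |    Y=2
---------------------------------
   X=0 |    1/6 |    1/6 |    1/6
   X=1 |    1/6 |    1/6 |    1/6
1.0000 bits

Using the chain rule: H(X|Y) = H(X,Y) - H(Y)

First, compute H(X,Y) = 2.5850 bits

Marginal P(Y) = (1/3, 1/3, 1/3)
H(Y) = 1.5850 bits

H(X|Y) = H(X,Y) - H(Y) = 2.5850 - 1.5850 = 1.0000 bits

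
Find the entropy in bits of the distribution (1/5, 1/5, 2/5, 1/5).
1.9219 bits

Shannon entropy is H(X) = -Σ p(x) log p(x).

For P = (1/5, 1/5, 2/5, 1/5):
H = -1/5 × log_2(1/5) -1/5 × log_2(1/5) -2/5 × log_2(2/5) -1/5 × log_2(1/5)
H = 1.9219 bits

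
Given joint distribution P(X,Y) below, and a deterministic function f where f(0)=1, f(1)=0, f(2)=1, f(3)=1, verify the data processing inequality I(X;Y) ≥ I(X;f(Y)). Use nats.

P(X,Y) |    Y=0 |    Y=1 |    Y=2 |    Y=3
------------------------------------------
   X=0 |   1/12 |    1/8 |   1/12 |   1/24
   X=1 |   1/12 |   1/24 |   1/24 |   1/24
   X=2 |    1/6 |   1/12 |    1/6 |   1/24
I(X;Y) = 0.0351, I(X;f(Y)) = 0.0202, inequality holds: 0.0351 ≥ 0.0202

Data Processing Inequality: For any Markov chain X → Y → Z, we have I(X;Y) ≥ I(X;Z).

Here Z = f(Y) is a deterministic function of Y, forming X → Y → Z.

Original I(X;Y) = 0.0351 nats

After applying f:
P(X,Z) where Z=f(Y):
- P(X,Z=0) = P(X,Y=1)
- P(X,Z=1) = P(X,Y=0) + P(X,Y=2) + P(X,Y=3)

I(X;Z) = I(X;f(Y)) = 0.0202 nats

Verification: 0.0351 ≥ 0.0202 ✓

Information cannot be created by processing; the function f can only lose information about X.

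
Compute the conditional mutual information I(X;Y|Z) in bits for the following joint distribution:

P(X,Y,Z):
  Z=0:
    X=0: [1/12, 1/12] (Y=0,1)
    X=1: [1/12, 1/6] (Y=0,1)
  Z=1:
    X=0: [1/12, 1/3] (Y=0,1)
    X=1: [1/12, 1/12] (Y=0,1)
0.0443 bits

Conditional mutual information: I(X;Y|Z) = H(X|Z) + H(Y|Z) - H(X,Y|Z)

H(Z) = 0.9799
H(X,Z) = 1.8879 → H(X|Z) = 0.9080
H(Y,Z) = 1.8879 → H(Y|Z) = 0.9080
H(X,Y,Z) = 2.7516 → H(X,Y|Z) = 1.7718

I(X;Y|Z) = 0.9080 + 0.9080 - 1.7718 = 0.0443 bits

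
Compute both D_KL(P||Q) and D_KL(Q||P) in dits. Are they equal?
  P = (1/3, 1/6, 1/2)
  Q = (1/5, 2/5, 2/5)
D_KL(P||Q) = 0.0590, D_KL(Q||P) = 0.0690

KL divergence is not symmetric: D_KL(P||Q) ≠ D_KL(Q||P) in general.

D_KL(P||Q) = 0.0590 dits
D_KL(Q||P) = 0.0690 dits

No, they are not equal!

This asymmetry is why KL divergence is not a true distance metric.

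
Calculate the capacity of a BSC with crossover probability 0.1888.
0.3010 bits

For a binary symmetric channel (BSC) with error probability p:
Capacity C = 1 - H(p) bits per symbol

where H(p) = -p log₂(p) - (1-p) log₂(1-p) is the binary entropy function.

H(0.1888) = 0.6990 bits
C = 1 - 0.6990 = 0.3010 bits per symbol

This means we can reliably transmit up to 0.3010 bits of information per channel use.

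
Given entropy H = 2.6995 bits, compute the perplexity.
6.4958

Perplexity is 2^H (or exp(H) for natural log).

H = 2.6995 bits
Perplexity = 2^2.6995 = 6.4958

Interpretation: The model's uncertainty is equivalent to choosing uniformly among 6.5 options.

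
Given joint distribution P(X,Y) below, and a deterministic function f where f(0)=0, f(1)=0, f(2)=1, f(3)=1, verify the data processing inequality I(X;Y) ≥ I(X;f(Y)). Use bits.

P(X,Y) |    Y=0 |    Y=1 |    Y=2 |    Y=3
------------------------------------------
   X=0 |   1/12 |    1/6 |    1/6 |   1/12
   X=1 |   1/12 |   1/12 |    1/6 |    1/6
I(X;Y) = 0.0409, I(X;f(Y)) = 0.0207, inequality holds: 0.0409 ≥ 0.0207

Data Processing Inequality: For any Markov chain X → Y → Z, we have I(X;Y) ≥ I(X;Z).

Here Z = f(Y) is a deterministic function of Y, forming X → Y → Z.

Original I(X;Y) = 0.0409 bits

After applying f:
P(X,Z) where Z=f(Y):
- P(X,Z=0) = P(X,Y=0) + P(X,Y=1)
- P(X,Z=1) = P(X,Y=2) + P(X,Y=3)

I(X;Z) = I(X;f(Y)) = 0.0207 bits

Verification: 0.0409 ≥ 0.0207 ✓

Information cannot be created by processing; the function f can only lose information about X.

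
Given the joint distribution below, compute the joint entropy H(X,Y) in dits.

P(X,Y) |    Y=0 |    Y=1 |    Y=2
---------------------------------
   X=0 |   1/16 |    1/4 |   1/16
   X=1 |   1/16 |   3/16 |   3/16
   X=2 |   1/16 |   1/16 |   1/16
0.8747 dits

Joint entropy is H(X,Y) = -Σ_{x,y} p(x,y) log p(x,y).

Summing over all non-zero entries:
H(X,Y) = -[1/16·log_10(1/16) + 1/4·log_10(1/4) + 1/16·log_10(1/16) + 1/16·log_10(1/16) + 3/16·log_10(3/16) + 3/16·log_10(3/16) + 1/16·log_10(1/16) + 1/16·log_10(1/16) + 1/16·log_10(1/16)]
H(X,Y) = 0.8747 dits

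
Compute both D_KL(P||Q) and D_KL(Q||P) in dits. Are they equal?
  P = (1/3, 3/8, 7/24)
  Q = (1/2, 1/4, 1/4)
D_KL(P||Q) = 0.0269, D_KL(Q||P) = 0.0273

KL divergence is not symmetric: D_KL(P||Q) ≠ D_KL(Q||P) in general.

D_KL(P||Q) = 0.0269 dits
D_KL(Q||P) = 0.0273 dits

No, they are not equal!

This asymmetry is why KL divergence is not a true distance metric.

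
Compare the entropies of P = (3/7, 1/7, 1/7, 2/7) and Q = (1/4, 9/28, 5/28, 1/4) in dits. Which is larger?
Q

Computing entropies in dits:
H(P) = 0.5546
H(Q) = 0.5931

Distribution Q has higher entropy.

Intuition: The distribution closer to uniform (more spread out) has higher entropy.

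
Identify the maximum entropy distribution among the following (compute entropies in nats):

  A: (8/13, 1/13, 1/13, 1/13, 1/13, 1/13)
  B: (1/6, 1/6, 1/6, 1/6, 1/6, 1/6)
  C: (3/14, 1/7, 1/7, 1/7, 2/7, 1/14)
B

For a discrete distribution over n outcomes, entropy is maximized by the uniform distribution.

Computing entropies:
H(A) = 1.2853 nats
H(B) = 1.7918 nats
H(C) = 1.7105 nats

The uniform distribution (where all probabilities equal 1/6) achieves the maximum entropy of log_e(6) = 1.7918 nats.

Distribution B has the highest entropy.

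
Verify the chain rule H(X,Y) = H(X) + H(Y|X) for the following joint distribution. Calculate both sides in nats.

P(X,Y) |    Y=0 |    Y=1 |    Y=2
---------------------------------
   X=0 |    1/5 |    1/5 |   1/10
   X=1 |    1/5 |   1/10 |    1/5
H(X,Y) = 1.7481, H(X) = 0.6931, H(Y|X) = 1.0549 (all in nats)

Chain rule: H(X,Y) = H(X) + H(Y|X)

Left side — joint entropy directly:
H(X,Y) = -Σ p(x,y) log p(x,y) = 1.7481 nats

Right side — compute H(Y|X) from the conditional distributions:
P(X) = (1/2, 1/2), so H(X) = 0.6931 nats
H(Y|X) = Σ_x P(X=x) · H(Y|X=x):
  P(Y|X=0) = (2/5, 2/5, 1/5), H(Y|X=0) = 1.0549, weight P(X=0) = 1/2
  P(Y|X=1) = (2/5, 1/5, 2/5), H(Y|X=1) = 1.0549, weight P(X=1) = 1/2
H(Y|X) = 1.0549 nats

H(X) + H(Y|X) = 0.6931 + 1.0549 = 1.7481 nats

Both sides equal 1.7481 nats. ✓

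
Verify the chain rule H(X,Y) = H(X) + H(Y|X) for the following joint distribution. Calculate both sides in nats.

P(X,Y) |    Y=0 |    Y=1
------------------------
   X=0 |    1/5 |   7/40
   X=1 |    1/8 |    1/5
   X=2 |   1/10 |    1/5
H(X,Y) = 1.7609, H(X) = 1.0943, H(Y|X) = 0.6666 (all in nats)

Chain rule: H(X,Y) = H(X) + H(Y|X)

Left side — joint entropy directly:
H(X,Y) = -Σ p(x,y) log p(x,y) = 1.7609 nats

Right side — compute H(Y|X) from the conditional distributions:
P(X) = (3/8, 13/40, 3/10), so H(X) = 1.0943 nats
H(Y|X) = Σ_x P(X=x) · H(Y|X=x):
  P(Y|X=0) = (8/15, 7/15), H(Y|X=0) = 0.6909, weight P(X=0) = 3/8
  P(Y|X=1) = (5/13, 8/13), H(Y|X=1) = 0.6663, weight P(X=1) = 13/40
  P(Y|X=2) = (1/3, 2/3), H(Y|X=2) = 0.6365, weight P(X=2) = 3/10
H(Y|X) = 0.6666 nats

H(X) + H(Y|X) = 1.0943 + 0.6666 = 1.7609 nats

Both sides equal 1.7609 nats. ✓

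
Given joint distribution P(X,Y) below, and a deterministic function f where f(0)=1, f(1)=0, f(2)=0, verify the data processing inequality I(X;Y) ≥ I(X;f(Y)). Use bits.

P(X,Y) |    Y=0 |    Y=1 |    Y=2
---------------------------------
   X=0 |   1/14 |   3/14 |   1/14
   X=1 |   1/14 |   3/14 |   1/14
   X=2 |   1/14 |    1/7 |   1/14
I(X;Y) = 0.0060, I(X;f(Y)) = 0.0021, inequality holds: 0.0060 ≥ 0.0021

Data Processing Inequality: For any Markov chain X → Y → Z, we have I(X;Y) ≥ I(X;Z).

Here Z = f(Y) is a deterministic function of Y, forming X → Y → Z.

Original I(X;Y) = 0.0060 bits

After applying f:
P(X,Z) where Z=f(Y):
- P(X,Z=0) = P(X,Y=1) + P(X,Y=2)
- P(X,Z=1) = P(X,Y=0)

I(X;Z) = I(X;f(Y)) = 0.0021 bits

Verification: 0.0060 ≥ 0.0021 ✓

Information cannot be created by processing; the function f can only lose information about X.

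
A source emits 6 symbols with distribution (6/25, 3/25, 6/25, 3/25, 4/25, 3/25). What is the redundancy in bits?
0.0725 bits

Redundancy measures how far a source is from maximum entropy:
R = H_max - H(X)

Maximum entropy for 6 symbols: H_max = log_2(6) = 2.5850 bits
Actual entropy: H(X) = 2.5125 bits
Redundancy: R = 2.5850 - 2.5125 = 0.0725 bits

This redundancy represents potential for compression: the source could be compressed by 0.0725 bits per symbol.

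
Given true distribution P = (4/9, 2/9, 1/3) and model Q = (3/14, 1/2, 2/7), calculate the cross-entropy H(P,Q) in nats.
1.2563 nats

Cross-entropy: H(P,Q) = -Σ p(x) log q(x)

Alternatively: H(P,Q) = H(P) + D_KL(P||Q)
H(P) = 1.0609 nats
D_KL(P||Q) = 0.1954 nats

H(P,Q) = 1.0609 + 0.1954 = 1.2563 nats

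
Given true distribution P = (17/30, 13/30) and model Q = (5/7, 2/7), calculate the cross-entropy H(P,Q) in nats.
0.7335 nats

Cross-entropy: H(P,Q) = -Σ p(x) log q(x)

Alternatively: H(P,Q) = H(P) + D_KL(P||Q)
H(P) = 0.6842 nats
D_KL(P||Q) = 0.0493 nats

H(P,Q) = 0.6842 + 0.0493 = 0.7335 nats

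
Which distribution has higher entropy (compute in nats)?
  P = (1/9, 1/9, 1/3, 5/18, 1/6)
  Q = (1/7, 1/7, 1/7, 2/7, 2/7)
Q

Computing entropies in nats:
H(P) = 1.5089
H(Q) = 1.5498

Distribution Q has higher entropy.

Intuition: The distribution closer to uniform (more spread out) has higher entropy.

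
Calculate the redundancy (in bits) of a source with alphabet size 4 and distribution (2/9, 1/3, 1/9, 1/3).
0.1089 bits

Redundancy measures how far a source is from maximum entropy:
R = H_max - H(X)

Maximum entropy for 4 symbols: H_max = log_2(4) = 2.0000 bits
Actual entropy: H(X) = 1.8911 bits
Redundancy: R = 2.0000 - 1.8911 = 0.1089 bits

This redundancy represents potential for compression: the source could be compressed by 0.1089 bits per symbol.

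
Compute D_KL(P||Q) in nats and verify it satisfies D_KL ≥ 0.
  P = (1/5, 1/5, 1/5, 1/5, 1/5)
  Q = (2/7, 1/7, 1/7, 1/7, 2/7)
0.0592 nats

KL divergence satisfies the Gibbs inequality: D_KL(P||Q) ≥ 0 for all distributions P, Q.

D_KL(P||Q) = Σ p(x) log(p(x)/q(x))
Term by term:
  x=0: 1/5 × log_e[(1/5)/(2/7)] = -0.0713
  x=1: 1/5 × log_e[(1/5)/(1/7)] = 0.0673
  x=2: 1/5 × log_e[(1/5)/(1/7)] = 0.0673
  x=3: 1/5 × log_e[(1/5)/(1/7)] = 0.0673
  x=4: 1/5 × log_e[(1/5)/(2/7)] = -0.0713
D_KL(P||Q) = 0.0592 nats

D_KL(P||Q) = 0.0592 ≥ 0 ✓

This non-negativity is a fundamental property: relative entropy cannot be negative because it measures how different Q is from P.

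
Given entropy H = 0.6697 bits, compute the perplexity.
1.5907

Perplexity is 2^H (or exp(H) for natural log).

H = 0.6697 bits
Perplexity = 2^0.6697 = 1.5907

Interpretation: The model's uncertainty is equivalent to choosing uniformly among 1.6 options.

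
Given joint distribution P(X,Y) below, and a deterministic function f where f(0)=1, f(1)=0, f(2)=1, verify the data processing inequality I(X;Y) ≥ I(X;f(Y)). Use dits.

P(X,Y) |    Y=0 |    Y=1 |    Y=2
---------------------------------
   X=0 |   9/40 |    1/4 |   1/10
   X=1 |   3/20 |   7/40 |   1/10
I(X;Y) = 0.0013, I(X;f(Y)) = 0.0001, inequality holds: 0.0013 ≥ 0.0001

Data Processing Inequality: For any Markov chain X → Y → Z, we have I(X;Y) ≥ I(X;Z).

Here Z = f(Y) is a deterministic function of Y, forming X → Y → Z.

Original I(X;Y) = 0.0013 dits

After applying f:
P(X,Z) where Z=f(Y):
- P(X,Z=0) = P(X,Y=1)
- P(X,Z=1) = P(X,Y=0) + P(X,Y=2)

I(X;Z) = I(X;f(Y)) = 0.0001 dits

Verification: 0.0013 ≥ 0.0001 ✓

Information cannot be created by processing; the function f can only lose information about X.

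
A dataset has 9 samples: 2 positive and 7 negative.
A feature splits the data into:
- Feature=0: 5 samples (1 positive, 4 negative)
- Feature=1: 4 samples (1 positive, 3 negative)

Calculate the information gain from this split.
0.0026 bits

Information Gain = H(Y) - H(Y|Feature)

Before split:
P(positive) = 2/9 = 0.2222
H(Y) = 0.7642 bits

After split:
Feature=0: H = 0.7219 bits (weight = 5/9)
Feature=1: H = 0.8113 bits (weight = 4/9)
H(Y|Feature) = (5/9)×0.7219 + (4/9)×0.8113 = 0.7616 bits

Information Gain = 0.7642 - 0.7616 = 0.0026 bits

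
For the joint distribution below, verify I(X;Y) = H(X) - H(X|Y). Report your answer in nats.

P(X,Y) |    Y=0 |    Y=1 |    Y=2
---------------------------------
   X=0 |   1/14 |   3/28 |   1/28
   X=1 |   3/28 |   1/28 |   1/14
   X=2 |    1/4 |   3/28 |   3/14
I(X;Y) = 0.0449 nats

Mutual information has multiple equivalent forms:
- I(X;Y) = H(X) - H(X|Y)
- I(X;Y) = H(Y) - H(Y|X)
- I(X;Y) = H(X) + H(Y) - H(X,Y)

Computing all quantities:
H(X) = 0.9800, H(Y) = 1.0745, H(X,Y) = 2.0096
H(X|Y) = 0.9351, H(Y|X) = 1.0297

Verification:
H(X) - H(X|Y) = 0.9800 - 0.9351 = 0.0449
H(Y) - H(Y|X) = 1.0745 - 1.0297 = 0.0449
H(X) + H(Y) - H(X,Y) = 0.9800 + 1.0745 - 2.0096 = 0.0449

All forms give I(X;Y) = 0.0449 nats. ✓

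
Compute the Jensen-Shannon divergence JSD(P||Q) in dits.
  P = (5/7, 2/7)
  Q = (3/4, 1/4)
0.0004 dits

Jensen-Shannon divergence is:
JSD(P||Q) = 0.5 × D_KL(P||M) + 0.5 × D_KL(Q||M)
where M = 0.5 × (P + Q) is the mixture distribution.

M = 0.5 × (5/7, 2/7) + 0.5 × (3/4, 1/4) = (0.732143, 0.267857)

D_KL(P||M) = 0.0003 dits
D_KL(Q||M) = 0.0004 dits

JSD(P||Q) = 0.5 × 0.0003 + 0.5 × 0.0004 = 0.0004 dits

Unlike KL divergence, JSD is symmetric and bounded: 0 ≤ JSD ≤ log(2).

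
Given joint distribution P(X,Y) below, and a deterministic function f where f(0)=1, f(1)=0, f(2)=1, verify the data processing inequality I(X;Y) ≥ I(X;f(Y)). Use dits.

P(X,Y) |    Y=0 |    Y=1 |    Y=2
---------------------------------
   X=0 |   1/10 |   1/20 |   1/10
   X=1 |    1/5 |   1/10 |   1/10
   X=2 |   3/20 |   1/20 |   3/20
I(X;Y) = 0.0076, I(X;f(Y)) = 0.0030, inequality holds: 0.0076 ≥ 0.0030

Data Processing Inequality: For any Markov chain X → Y → Z, we have I(X;Y) ≥ I(X;Z).

Here Z = f(Y) is a deterministic function of Y, forming X → Y → Z.

Original I(X;Y) = 0.0076 dits

After applying f:
P(X,Z) where Z=f(Y):
- P(X,Z=0) = P(X,Y=1)
- P(X,Z=1) = P(X,Y=0) + P(X,Y=2)

I(X;Z) = I(X;f(Y)) = 0.0030 dits

Verification: 0.0076 ≥ 0.0030 ✓

Information cannot be created by processing; the function f can only lose information about X.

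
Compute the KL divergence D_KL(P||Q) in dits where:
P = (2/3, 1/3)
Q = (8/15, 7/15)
0.0159 dits

KL divergence: D_KL(P||Q) = Σ p(x) log(p(x)/q(x))

Computing term by term:
  x=0: 2/3 × log_10[(2/3)/(8/15)] = 2/3 × 0.0969 = 0.0646
  x=1: 1/3 × log_10[(1/3)/(7/15)] = 1/3 × -0.1461 = -0.0487

D_KL(P||Q) = 0.0159 dits

Note: KL divergence is always non-negative and equals 0 iff P = Q.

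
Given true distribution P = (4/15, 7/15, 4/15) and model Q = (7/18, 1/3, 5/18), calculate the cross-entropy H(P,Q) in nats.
1.1061 nats

Cross-entropy: H(P,Q) = -Σ p(x) log q(x)

Alternatively: H(P,Q) = H(P) + D_KL(P||Q)
H(P) = 1.0606 nats
D_KL(P||Q) = 0.0455 nats

H(P,Q) = 1.0606 + 0.0455 = 1.1061 nats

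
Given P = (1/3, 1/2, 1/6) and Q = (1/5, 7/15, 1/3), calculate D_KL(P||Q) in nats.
0.0892 nats

KL divergence: D_KL(P||Q) = Σ p(x) log(p(x)/q(x))

Computing term by term:
  x=0: 1/3 × log_e[(1/3)/(1/5)] = 1/3 × 0.5108 = 0.1703
  x=1: 1/2 × log_e[(1/2)/(7/15)] = 1/2 × 0.0690 = 0.0345
  x=2: 1/6 × log_e[(1/6)/(1/3)] = 1/6 × -0.6931 = -0.1155

D_KL(P||Q) = 0.0892 nats

Note: KL divergence is always non-negative and equals 0 iff P = Q.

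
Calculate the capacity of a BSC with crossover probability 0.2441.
0.1982 bits

For a binary symmetric channel (BSC) with error probability p:
Capacity C = 1 - H(p) bits per symbol

where H(p) = -p log₂(p) - (1-p) log₂(1-p) is the binary entropy function.

H(0.2441) = 0.8018 bits
C = 1 - 0.8018 = 0.1982 bits per symbol

This means we can reliably transmit up to 0.1982 bits of information per channel use.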